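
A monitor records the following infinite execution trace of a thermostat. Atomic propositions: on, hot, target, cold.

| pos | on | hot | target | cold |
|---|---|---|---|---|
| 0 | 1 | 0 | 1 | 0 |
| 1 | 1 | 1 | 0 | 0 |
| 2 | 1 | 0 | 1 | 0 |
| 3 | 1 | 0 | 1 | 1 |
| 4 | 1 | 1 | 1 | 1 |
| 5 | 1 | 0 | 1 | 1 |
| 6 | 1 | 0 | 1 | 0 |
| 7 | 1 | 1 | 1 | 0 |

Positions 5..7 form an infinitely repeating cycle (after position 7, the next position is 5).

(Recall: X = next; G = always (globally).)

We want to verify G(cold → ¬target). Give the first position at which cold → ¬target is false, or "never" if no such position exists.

Check cold → ¬target at each position in order: 0 ✓, 1 ✓, 2 ✓.
At position 3 the labels are {cold, on, target}, so cold → ¬target is false there. This is the first violation.

3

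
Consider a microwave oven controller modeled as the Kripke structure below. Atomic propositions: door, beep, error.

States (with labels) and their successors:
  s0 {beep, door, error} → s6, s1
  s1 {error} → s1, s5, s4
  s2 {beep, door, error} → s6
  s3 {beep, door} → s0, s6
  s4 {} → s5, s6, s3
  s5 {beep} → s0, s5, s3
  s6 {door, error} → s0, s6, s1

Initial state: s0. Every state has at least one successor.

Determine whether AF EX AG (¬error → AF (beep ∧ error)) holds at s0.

States satisfying EX AG (¬error → AF (beep ∧ error)): ∅.
States satisfying AF EX AG (¬error → AF (beep ∧ error)): ∅.
There is a path from s0 along which EX AG (¬error → AF (beep ∧ error)) never holds.
s0 ∉ Sat(AF EX AG (¬error → AF (beep ∧ error))).

Does not hold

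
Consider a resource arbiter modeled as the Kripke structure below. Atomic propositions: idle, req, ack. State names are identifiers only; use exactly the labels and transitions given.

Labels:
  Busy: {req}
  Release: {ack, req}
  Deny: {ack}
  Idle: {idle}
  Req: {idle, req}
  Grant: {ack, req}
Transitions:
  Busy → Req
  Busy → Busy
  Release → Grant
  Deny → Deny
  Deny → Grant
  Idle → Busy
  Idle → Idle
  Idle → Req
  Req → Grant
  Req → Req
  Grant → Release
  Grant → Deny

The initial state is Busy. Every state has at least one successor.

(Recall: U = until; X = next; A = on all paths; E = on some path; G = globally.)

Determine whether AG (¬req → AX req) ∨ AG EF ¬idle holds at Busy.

States satisfying ¬req → AX req: {Busy, Release, Req, Grant}.
States satisfying AG (¬req → AX req): ∅.
States satisfying EF ¬idle: {Busy, Release, Deny, Idle, Req, Grant}.
States satisfying AG EF ¬idle: {Busy, Release, Deny, Idle, Req, Grant}.
States satisfying AG (¬req → AX req) ∨ AG EF ¬idle: {Busy, Release, Deny, Idle, Req, Grant}.
Busy ∈ Sat(AG (¬req → AX req) ∨ AG EF ¬idle).

Holds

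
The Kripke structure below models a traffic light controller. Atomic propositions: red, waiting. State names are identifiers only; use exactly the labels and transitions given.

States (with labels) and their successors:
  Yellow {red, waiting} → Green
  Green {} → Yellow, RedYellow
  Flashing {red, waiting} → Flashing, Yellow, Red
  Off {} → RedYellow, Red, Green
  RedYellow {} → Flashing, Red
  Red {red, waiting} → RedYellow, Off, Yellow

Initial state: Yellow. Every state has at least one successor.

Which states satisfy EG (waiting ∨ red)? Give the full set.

{Flashing}

States satisfying waiting ∨ red: {Yellow, Flashing, Red}.
States satisfying EG (waiting ∨ red): {Flashing}.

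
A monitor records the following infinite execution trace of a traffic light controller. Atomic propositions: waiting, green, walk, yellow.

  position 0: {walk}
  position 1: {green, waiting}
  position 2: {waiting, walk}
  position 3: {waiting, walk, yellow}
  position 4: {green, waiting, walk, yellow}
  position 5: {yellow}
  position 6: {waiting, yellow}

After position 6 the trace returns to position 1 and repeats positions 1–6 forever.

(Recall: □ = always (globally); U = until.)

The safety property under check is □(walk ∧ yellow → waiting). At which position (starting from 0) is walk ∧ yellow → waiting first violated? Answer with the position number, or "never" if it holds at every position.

walk ∧ yellow → waiting holds at every position 0..6, and those are all the positions the trace ever visits, so the invariant □(walk ∧ yellow → waiting) is never violated.

never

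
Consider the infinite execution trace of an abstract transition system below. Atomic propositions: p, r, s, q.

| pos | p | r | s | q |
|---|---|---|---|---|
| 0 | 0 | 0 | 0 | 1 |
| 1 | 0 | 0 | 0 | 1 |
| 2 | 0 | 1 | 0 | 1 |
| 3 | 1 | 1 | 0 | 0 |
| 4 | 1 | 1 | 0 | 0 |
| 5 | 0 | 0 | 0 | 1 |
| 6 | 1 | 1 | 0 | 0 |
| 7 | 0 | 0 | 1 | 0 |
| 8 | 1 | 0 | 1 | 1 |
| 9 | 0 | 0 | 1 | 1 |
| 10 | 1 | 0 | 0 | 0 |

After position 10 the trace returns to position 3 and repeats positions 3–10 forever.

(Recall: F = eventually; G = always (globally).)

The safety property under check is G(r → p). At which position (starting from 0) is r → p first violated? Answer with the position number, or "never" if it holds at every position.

2

Check r → p at each position in order: 0 ✓, 1 ✓.
At position 2 the labels are {q, r}, so r → p is false there. This is the first violation.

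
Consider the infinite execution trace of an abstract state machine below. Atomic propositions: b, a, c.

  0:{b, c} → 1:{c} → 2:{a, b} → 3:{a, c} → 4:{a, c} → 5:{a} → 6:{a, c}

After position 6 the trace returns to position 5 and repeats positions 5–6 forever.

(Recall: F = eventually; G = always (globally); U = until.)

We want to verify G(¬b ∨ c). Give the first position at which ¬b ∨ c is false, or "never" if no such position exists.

2

Check ¬b ∨ c at each position in order: 0 ✓, 1 ✓.
At position 2 the labels are {a, b}, so ¬b ∨ c is false there. This is the first violation.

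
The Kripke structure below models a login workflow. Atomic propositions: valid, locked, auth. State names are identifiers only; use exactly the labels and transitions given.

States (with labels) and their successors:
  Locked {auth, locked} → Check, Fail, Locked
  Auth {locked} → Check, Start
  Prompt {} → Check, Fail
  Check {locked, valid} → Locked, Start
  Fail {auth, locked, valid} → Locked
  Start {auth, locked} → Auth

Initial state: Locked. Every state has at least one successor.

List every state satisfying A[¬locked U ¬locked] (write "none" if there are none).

{Prompt}

States satisfying ¬locked: {Prompt}.
States satisfying A[¬locked U ¬locked]: {Prompt}.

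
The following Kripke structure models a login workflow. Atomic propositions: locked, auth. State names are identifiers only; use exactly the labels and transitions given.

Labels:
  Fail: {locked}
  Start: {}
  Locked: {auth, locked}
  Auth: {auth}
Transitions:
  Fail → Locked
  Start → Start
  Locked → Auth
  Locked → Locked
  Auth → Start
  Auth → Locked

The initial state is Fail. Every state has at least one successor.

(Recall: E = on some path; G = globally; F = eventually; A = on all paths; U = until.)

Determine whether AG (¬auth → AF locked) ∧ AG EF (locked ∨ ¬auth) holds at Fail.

Violated

States satisfying ¬auth → AF locked: {Fail, Locked, Auth}.
States satisfying AG (¬auth → AF locked): ∅.
States satisfying EF (locked ∨ ¬auth): {Fail, Start, Locked, Auth}.
States satisfying AG EF (locked ∨ ¬auth): {Fail, Start, Locked, Auth}.
States satisfying AG (¬auth → AF locked) ∧ AG EF (locked ∨ ¬auth): ∅.
Fail ∉ Sat(AG (¬auth → AF locked) ∧ AG EF (locked ∨ ¬auth)).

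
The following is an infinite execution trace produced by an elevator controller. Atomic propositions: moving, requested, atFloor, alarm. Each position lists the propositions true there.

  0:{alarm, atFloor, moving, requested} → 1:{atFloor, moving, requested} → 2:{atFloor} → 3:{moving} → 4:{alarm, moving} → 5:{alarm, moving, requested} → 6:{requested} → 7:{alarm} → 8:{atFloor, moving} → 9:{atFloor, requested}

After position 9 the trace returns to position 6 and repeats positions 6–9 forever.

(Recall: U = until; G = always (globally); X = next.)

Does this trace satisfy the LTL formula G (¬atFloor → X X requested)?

¬atFloor → X X requested must hold at every position from 0 onward. It fails at position 5, so G (¬atFloor → X X requested) is false.
Positions where ¬atFloor holds: 3, 4, 5, 6, 7.
Check X X requested at each: 3→ok, 4→ok, 5→fails, 6→fails, 7→ok.

No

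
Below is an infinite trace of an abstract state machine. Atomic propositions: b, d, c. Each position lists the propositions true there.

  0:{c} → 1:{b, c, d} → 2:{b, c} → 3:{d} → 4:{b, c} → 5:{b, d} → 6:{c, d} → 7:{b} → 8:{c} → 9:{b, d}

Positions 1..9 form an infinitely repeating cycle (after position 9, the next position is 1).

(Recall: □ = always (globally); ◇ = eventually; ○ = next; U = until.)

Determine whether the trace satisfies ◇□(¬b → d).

No

□(¬b → d) is false at every position 0..9, so it never becomes true and ◇□(¬b → d) fails.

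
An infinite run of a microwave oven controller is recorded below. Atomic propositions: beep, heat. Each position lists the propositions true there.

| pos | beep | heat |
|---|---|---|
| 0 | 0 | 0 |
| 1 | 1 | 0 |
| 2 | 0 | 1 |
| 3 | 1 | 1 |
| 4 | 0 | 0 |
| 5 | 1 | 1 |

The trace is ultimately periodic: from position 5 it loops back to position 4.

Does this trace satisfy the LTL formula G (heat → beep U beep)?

No

heat → beep U beep must hold at every position from 0 onward. It fails at position 2, so G (heat → beep U beep) is false.
Positions where heat holds: 2, 3, 5.
Check beep U beep at each: 2→fails, 3→ok, 5→ok.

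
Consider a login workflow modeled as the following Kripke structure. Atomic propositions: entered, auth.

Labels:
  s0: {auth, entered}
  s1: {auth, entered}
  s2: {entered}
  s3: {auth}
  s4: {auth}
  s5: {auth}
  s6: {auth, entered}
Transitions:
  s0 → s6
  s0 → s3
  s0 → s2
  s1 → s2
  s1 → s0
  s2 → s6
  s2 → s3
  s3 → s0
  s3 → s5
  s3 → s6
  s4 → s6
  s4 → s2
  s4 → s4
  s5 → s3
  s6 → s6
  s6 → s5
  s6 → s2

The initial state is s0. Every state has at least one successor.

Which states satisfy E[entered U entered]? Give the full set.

{s0, s1, s2, s6}

States satisfying entered: {s0, s1, s2, s6}.
States satisfying E[entered U entered]: {s0, s1, s2, s6}.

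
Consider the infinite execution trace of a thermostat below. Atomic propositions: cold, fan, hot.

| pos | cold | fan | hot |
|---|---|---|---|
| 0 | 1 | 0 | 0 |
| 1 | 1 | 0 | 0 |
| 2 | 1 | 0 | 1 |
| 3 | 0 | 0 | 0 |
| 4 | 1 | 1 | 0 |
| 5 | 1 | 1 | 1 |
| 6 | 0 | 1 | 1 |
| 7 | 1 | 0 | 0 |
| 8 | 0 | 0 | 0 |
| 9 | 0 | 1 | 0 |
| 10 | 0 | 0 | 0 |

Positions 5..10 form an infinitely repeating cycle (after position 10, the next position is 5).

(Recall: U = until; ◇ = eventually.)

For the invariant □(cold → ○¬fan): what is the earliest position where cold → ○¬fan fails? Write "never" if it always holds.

Check cold → ○¬fan at each position in order: 0 ✓, 1 ✓, 2 ✓, 3 ✓.
At position 4 the labels are {cold, fan} and the next position 5 has {cold, fan, hot}, so cold → ○¬fan is false there. This is the first violation.

4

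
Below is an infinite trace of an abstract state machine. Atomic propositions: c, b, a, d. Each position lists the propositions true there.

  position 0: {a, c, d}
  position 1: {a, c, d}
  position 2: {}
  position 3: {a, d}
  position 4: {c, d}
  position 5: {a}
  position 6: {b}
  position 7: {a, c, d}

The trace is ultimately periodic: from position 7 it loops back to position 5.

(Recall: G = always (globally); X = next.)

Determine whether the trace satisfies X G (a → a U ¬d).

The position after 0 is 1; G (a → a U ¬d) is false there.

Does not hold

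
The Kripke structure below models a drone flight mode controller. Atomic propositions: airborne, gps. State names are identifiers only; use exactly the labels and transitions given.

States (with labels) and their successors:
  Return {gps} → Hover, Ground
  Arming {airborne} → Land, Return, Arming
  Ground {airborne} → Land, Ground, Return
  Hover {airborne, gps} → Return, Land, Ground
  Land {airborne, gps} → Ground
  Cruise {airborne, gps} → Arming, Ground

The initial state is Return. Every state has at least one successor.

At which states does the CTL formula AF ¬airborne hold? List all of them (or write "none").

States satisfying ¬airborne: {Return}.
States satisfying AF ¬airborne: {Return}.

{Return}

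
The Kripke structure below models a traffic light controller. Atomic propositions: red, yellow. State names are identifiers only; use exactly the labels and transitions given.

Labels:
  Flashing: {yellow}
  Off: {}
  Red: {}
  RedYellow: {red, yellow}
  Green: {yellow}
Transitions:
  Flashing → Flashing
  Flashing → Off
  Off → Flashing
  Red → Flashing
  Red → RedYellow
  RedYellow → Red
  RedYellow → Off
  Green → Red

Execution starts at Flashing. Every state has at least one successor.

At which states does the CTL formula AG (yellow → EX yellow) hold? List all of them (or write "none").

{Flashing, Off}

States satisfying yellow → EX yellow: {Flashing, Off, Red}.
States satisfying AG (yellow → EX yellow): {Flashing, Off}.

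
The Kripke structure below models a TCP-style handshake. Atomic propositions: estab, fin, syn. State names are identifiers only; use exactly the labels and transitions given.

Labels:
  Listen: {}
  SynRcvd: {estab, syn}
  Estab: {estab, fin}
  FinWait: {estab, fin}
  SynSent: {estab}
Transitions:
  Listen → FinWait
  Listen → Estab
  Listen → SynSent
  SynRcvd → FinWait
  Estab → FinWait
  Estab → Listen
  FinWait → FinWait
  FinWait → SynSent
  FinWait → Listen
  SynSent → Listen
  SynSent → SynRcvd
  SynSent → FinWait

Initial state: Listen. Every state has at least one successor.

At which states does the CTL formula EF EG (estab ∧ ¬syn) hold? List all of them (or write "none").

States satisfying EG (estab ∧ ¬syn): {Estab, FinWait, SynSent}.
States satisfying EF EG (estab ∧ ¬syn): {Listen, SynRcvd, Estab, FinWait, SynSent}.

{Listen, SynRcvd, Estab, FinWait, SynSent}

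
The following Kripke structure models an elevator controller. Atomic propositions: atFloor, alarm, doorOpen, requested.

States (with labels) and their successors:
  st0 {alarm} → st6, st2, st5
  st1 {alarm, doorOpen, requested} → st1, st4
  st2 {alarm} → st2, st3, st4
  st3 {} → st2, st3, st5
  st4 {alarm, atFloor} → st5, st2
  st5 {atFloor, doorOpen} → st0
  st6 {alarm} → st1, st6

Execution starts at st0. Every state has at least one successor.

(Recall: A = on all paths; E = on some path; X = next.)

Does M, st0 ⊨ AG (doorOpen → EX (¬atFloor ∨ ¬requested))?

Satisfied

States satisfying doorOpen → EX (¬atFloor ∨ ¬requested): {st0, st1, st2, st3, st4, st5, st6}.
States satisfying AG (doorOpen → EX (¬atFloor ∨ ¬requested)): {st0, st1, st2, st3, st4, st5, st6}.
Every state reachable from st0 satisfies doorOpen → EX (¬atFloor ∨ ¬requested).
st0 ∈ Sat(AG (doorOpen → EX (¬atFloor ∨ ¬requested))).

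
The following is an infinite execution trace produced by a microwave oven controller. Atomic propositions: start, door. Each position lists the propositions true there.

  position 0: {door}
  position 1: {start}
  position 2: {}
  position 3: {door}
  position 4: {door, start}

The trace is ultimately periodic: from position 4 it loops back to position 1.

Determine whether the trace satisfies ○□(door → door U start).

The position after 0 is 1; □(door → door U start) is true there.

Yes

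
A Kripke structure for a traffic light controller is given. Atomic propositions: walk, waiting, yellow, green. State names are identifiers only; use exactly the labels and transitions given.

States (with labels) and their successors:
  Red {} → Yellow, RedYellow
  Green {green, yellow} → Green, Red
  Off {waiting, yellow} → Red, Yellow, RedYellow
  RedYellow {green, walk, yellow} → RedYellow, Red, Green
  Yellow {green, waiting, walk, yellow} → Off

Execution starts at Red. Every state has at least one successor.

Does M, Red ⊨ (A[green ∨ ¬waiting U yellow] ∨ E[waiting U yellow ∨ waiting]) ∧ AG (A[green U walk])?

States satisfying green ∨ ¬waiting: {Red, Green, RedYellow, Yellow}.
States satisfying yellow: {Green, Off, RedYellow, Yellow}.
States satisfying A[green ∨ ¬waiting U yellow]: {Red, Green, Off, RedYellow, Yellow}.
States satisfying waiting: {Off, Yellow}.
States satisfying yellow ∨ waiting: {Green, Off, RedYellow, Yellow}.
States satisfying E[waiting U yellow ∨ waiting]: {Green, Off, RedYellow, Yellow}.
States satisfying A[green U walk]: {RedYellow, Yellow}.
States satisfying AG (A[green U walk]): ∅.
States satisfying (A[green ∨ ¬waiting U yellow] ∨ E[waiting U yellow ∨ waiting]) ∧ AG (A[green U walk]): ∅.
Red ∉ Sat((A[green ∨ ¬waiting U yellow] ∨ E[waiting U yellow ∨ waiting]) ∧ AG (A[green U walk])).

Violated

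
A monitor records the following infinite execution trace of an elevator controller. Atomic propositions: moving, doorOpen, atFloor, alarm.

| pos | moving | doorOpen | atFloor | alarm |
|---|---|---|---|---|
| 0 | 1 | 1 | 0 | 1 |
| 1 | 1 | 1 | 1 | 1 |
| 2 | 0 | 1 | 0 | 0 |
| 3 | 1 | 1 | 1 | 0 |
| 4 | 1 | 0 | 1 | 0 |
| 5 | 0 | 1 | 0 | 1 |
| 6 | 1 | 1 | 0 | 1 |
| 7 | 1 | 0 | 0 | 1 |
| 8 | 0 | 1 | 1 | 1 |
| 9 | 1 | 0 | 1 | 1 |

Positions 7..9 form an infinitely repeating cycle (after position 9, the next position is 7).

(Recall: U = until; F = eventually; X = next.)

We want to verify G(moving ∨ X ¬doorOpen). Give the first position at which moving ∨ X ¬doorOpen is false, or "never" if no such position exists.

Check moving ∨ X ¬doorOpen at each position in order: 0 ✓, 1 ✓.
At position 2 the labels are {doorOpen} and the next position 3 has {atFloor, doorOpen, moving}, so moving ∨ X ¬doorOpen is false there. This is the first violation.

2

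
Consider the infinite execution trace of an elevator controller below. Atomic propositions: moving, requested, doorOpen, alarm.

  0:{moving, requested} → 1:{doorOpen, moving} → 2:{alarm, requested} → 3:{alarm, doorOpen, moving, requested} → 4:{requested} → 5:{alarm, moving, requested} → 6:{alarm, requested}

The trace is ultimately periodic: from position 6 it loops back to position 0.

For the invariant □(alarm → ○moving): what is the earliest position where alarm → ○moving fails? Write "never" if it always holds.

3

Check alarm → ○moving at each position in order: 0 ✓, 1 ✓, 2 ✓.
At position 3 the labels are {alarm, doorOpen, moving, requested} and the next position 4 has {requested}, so alarm → ○moving is false there. This is the first violation.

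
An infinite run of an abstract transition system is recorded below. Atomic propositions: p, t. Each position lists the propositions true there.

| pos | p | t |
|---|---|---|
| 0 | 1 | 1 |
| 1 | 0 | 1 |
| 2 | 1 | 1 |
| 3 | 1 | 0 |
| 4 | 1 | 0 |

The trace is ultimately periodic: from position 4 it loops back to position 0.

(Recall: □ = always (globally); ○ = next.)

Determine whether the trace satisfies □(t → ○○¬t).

t → ○○¬t must hold at every position from 0 onward. It fails at position 0, so □(t → ○○¬t) is false.
Positions where t holds: 0, 1, 2.
Check ○○¬t at each: 0→fails, 1→ok, 2→ok.

Does not hold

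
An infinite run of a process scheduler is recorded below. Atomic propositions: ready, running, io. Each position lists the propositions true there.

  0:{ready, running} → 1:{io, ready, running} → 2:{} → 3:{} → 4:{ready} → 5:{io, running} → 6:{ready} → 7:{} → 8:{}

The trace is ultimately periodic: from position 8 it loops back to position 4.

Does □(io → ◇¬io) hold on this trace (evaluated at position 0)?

io → ◇¬io holds at every position 0..8, and those are all positions ever visited, so □(io → ◇¬io) holds.
Positions where io holds: 1, 5.
Check ◇¬io at each: 1→ok, 5→ok.

Holds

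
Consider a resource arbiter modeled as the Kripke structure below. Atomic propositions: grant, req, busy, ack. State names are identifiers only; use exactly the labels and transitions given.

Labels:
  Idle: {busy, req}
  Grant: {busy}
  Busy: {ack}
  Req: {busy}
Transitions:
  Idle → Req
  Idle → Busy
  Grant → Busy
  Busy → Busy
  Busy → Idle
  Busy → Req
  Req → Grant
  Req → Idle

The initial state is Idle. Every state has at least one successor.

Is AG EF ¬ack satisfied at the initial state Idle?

Satisfied

States satisfying EF ¬ack: {Idle, Grant, Busy, Req}.
States satisfying AG EF ¬ack: {Idle, Grant, Busy, Req}.
Every state reachable from Idle satisfies EF ¬ack.
Idle ∈ Sat(AG EF ¬ack).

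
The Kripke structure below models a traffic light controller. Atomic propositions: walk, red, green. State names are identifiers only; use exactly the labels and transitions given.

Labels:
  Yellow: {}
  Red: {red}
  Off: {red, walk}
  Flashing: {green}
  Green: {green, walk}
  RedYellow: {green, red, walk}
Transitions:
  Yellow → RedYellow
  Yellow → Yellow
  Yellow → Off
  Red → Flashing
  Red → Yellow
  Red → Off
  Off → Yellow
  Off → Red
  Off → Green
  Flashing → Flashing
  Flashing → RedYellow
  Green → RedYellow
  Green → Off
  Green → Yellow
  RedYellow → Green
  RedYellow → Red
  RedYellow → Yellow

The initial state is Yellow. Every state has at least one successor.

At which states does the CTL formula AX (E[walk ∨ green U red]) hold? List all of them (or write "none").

States satisfying E[walk ∨ green U red]: {Red, Off, Flashing, Green, RedYellow}.
States satisfying AX (E[walk ∨ green U red]): {Flashing}.

{Flashing}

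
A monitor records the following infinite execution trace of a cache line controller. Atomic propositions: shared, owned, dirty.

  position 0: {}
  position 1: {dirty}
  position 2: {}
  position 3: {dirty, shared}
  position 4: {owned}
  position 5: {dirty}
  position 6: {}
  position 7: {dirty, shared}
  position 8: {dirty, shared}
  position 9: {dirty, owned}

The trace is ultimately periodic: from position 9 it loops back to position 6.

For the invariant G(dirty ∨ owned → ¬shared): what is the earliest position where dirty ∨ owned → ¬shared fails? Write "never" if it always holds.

Check dirty ∨ owned → ¬shared at each position in order: 0 ✓, 1 ✓, 2 ✓.
At position 3 the labels are {dirty, shared}, so dirty ∨ owned → ¬shared is false there. This is the first violation.

3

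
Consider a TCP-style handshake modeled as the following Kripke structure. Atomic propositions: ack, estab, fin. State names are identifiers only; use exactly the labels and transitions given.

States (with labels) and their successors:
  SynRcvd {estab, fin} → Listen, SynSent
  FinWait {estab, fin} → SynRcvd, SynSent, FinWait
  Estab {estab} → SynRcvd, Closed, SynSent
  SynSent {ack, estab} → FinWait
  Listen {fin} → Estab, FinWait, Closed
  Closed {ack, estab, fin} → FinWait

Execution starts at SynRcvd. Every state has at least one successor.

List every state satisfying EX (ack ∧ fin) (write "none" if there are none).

{Estab, Listen}

States satisfying ack ∧ fin: {Closed}.
States satisfying EX (ack ∧ fin): {Estab, Listen}.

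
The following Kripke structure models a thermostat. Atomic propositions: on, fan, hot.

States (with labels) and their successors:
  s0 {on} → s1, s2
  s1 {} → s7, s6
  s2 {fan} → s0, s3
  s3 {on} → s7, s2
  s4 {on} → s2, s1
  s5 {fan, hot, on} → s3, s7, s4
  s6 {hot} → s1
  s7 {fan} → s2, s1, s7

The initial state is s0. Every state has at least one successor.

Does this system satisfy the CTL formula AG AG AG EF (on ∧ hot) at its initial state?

Does not hold

States satisfying AG AG EF (on ∧ hot): ∅.
States satisfying AG AG AG EF (on ∧ hot): ∅.
s0 is reachable from s0 and violates AG AG EF (on ∧ hot), so AG fails at s0.
s0 ∉ Sat(AG AG AG EF (on ∧ hot)).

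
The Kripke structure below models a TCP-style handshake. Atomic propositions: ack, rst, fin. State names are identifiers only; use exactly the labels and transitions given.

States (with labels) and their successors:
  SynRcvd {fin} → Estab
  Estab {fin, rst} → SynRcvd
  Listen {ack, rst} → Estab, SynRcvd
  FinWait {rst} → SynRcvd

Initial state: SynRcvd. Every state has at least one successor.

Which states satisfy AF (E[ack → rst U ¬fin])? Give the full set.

States satisfying E[ack → rst U ¬fin]: {Listen, FinWait}.
States satisfying AF (E[ack → rst U ¬fin]): {Listen, FinWait}.

{Listen, FinWait}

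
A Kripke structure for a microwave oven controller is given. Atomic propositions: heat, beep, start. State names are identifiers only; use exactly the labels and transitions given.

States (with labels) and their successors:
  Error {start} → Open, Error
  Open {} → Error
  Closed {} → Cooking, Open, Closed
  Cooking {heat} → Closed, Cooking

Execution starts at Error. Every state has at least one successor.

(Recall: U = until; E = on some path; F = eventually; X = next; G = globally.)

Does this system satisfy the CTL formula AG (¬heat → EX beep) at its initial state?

Does not hold

States satisfying ¬heat → EX beep: {Cooking}.
States satisfying AG (¬heat → EX beep): ∅.
Error is reachable from Error and violates ¬heat → EX beep, so AG fails at Error.
Error ∉ Sat(AG (¬heat → EX beep)).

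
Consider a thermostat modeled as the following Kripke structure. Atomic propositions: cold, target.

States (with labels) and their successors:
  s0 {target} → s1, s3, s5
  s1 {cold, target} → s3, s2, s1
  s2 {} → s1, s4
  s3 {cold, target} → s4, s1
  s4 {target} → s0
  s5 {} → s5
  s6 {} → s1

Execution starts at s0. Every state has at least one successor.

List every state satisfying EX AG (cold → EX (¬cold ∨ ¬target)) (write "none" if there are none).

States satisfying AG (cold → EX (¬cold ∨ ¬target)): {s0, s1, s2, s3, s4, s5, s6}.
States satisfying EX AG (cold → EX (¬cold ∨ ¬target)): {s0, s1, s2, s3, s4, s5, s6}.

{s0, s1, s2, s3, s4, s5, s6}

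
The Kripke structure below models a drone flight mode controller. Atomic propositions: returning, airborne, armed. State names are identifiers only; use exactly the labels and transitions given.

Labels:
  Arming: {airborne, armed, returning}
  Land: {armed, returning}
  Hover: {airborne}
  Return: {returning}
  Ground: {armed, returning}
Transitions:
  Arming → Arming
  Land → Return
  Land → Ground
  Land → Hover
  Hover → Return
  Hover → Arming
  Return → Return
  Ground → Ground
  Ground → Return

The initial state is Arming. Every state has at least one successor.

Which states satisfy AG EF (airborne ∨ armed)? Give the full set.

{Arming}

States satisfying EF (airborne ∨ armed): {Arming, Land, Hover, Ground}.
States satisfying AG EF (airborne ∨ armed): {Arming}.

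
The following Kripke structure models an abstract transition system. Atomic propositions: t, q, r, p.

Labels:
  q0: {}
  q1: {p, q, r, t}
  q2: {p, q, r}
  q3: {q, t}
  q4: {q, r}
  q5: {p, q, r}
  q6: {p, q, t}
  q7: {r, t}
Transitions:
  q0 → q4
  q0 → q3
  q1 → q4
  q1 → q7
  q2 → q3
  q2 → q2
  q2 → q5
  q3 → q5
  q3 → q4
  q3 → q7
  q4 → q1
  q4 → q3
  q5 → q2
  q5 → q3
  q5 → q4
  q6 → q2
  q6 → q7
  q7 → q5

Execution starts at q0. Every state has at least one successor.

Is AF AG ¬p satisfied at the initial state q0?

Does not hold

States satisfying AG ¬p: ∅.
States satisfying AF AG ¬p: ∅.
There is a path from q0 along which AG ¬p never holds.
q0 ∉ Sat(AF AG ¬p).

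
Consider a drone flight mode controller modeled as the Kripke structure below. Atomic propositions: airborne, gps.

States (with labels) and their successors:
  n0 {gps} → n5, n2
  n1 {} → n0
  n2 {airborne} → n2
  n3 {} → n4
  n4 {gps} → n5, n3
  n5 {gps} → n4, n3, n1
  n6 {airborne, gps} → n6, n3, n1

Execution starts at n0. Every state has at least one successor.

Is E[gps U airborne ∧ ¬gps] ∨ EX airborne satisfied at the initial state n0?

States satisfying gps: {n0, n4, n5, n6}.
States satisfying airborne ∧ ¬gps: {n2}.
States satisfying E[gps U airborne ∧ ¬gps]: {n0, n2}.
States satisfying airborne: {n2, n6}.
States satisfying EX airborne: {n0, n2, n6}.
States satisfying E[gps U airborne ∧ ¬gps] ∨ EX airborne: {n0, n2, n6}.
n0 ∈ Sat(E[gps U airborne ∧ ¬gps] ∨ EX airborne).

Satisfied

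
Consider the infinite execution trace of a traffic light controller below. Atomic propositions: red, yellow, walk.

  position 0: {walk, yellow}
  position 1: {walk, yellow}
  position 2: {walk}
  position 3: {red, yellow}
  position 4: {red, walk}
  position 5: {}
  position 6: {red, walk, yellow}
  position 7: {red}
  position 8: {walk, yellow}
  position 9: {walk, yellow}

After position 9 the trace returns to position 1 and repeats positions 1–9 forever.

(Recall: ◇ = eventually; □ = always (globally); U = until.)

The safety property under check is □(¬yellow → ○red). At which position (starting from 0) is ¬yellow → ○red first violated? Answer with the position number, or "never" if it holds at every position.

Check ¬yellow → ○red at each position in order: 0 ✓, 1 ✓, 2 ✓, 3 ✓.
At position 4 the labels are {red, walk} and the next position 5 has {}, so ¬yellow → ○red is false there. This is the first violation.

4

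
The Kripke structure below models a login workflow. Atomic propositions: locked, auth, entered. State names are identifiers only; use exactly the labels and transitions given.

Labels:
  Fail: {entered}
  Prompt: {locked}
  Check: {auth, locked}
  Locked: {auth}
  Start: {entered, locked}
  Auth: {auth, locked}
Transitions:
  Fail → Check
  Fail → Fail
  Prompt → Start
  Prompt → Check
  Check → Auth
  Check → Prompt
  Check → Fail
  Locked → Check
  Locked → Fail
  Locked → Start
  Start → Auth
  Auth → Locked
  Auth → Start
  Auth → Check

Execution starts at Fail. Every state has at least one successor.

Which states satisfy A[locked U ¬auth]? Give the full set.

States satisfying locked: {Prompt, Check, Start, Auth}.
States satisfying ¬auth: {Fail, Prompt, Start}.
States satisfying A[locked U ¬auth]: {Fail, Prompt, Start}.

{Fail, Prompt, Start}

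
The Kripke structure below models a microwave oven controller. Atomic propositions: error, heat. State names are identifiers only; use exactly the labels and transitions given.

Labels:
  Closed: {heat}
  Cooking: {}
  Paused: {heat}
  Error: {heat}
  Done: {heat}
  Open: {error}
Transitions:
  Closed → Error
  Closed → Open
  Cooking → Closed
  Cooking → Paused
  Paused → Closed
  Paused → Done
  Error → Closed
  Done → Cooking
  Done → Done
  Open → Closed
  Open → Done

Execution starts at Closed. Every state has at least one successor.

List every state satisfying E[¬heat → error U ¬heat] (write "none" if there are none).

States satisfying ¬heat → error: {Closed, Paused, Error, Done, Open}.
States satisfying ¬heat: {Cooking, Open}.
States satisfying E[¬heat → error U ¬heat]: {Closed, Cooking, Paused, Error, Done, Open}.

{Closed, Cooking, Paused, Error, Done, Open}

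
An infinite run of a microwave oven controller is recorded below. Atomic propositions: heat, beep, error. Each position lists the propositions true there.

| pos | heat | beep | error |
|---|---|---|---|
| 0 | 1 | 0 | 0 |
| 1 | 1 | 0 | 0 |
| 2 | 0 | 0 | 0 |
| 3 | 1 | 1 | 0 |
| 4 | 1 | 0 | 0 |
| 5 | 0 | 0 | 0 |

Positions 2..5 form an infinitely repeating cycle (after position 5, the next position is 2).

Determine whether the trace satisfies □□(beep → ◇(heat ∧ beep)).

Holds

□(beep → ◇(heat ∧ beep)) holds at every position 0..5, and those are all positions ever visited, so □□(beep → ◇(heat ∧ beep)) holds.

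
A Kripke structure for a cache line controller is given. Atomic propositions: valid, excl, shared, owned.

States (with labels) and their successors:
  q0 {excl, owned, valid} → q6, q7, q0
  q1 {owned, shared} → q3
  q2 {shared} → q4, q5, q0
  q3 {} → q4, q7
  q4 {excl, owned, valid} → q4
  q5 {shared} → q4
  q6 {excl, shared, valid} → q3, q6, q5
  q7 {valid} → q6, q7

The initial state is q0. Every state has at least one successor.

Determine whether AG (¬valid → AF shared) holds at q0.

States satisfying ¬valid → AF shared: {q0, q1, q2, q4, q5, q6, q7}.
States satisfying AG (¬valid → AF shared): {q4, q5}.
q3 is reachable from q0 and violates ¬valid → AF shared, so AG fails at q0.
q0 ∉ Sat(AG (¬valid → AF shared)).

No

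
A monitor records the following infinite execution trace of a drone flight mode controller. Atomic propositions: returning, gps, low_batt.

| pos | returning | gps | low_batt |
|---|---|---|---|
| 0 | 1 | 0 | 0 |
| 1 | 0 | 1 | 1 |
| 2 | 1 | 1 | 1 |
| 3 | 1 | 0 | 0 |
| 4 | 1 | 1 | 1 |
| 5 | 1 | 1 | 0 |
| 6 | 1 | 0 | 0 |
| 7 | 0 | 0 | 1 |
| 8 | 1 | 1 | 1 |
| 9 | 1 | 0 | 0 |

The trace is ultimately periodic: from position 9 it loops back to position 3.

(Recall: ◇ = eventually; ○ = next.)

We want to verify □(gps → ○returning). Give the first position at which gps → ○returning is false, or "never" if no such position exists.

never

gps → ○returning holds at every position 0..9, and those are all the positions the trace ever visits, so the invariant □(gps → ○returning) is never violated.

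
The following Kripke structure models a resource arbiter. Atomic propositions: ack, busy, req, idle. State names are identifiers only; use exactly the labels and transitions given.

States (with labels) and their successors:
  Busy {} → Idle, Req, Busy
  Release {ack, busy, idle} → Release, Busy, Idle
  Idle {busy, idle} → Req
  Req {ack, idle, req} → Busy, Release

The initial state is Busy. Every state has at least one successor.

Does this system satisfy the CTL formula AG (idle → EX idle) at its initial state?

States satisfying idle → EX idle: {Busy, Release, Idle, Req}.
States satisfying AG (idle → EX idle): {Busy, Release, Idle, Req}.
Every state reachable from Busy satisfies idle → EX idle.
Busy ∈ Sat(AG (idle → EX idle)).

Yes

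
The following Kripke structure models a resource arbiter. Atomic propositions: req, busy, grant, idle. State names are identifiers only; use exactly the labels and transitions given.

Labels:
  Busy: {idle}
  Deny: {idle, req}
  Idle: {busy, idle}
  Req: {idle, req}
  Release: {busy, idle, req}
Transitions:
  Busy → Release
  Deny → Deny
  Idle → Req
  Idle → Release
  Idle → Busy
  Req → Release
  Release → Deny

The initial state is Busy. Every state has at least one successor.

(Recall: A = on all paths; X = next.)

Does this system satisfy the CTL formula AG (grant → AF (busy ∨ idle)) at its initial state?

Yes

States satisfying grant → AF (busy ∨ idle): {Busy, Deny, Idle, Req, Release}.
States satisfying AG (grant → AF (busy ∨ idle)): {Busy, Deny, Idle, Req, Release}.
Every state reachable from Busy satisfies grant → AF (busy ∨ idle).
Busy ∈ Sat(AG (grant → AF (busy ∨ idle))).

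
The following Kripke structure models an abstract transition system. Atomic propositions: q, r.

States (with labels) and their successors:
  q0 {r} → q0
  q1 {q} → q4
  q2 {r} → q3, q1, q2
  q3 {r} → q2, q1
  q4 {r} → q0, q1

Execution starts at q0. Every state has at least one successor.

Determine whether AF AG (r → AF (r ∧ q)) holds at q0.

No

States satisfying AG (r → AF (r ∧ q)): ∅.
States satisfying AF AG (r → AF (r ∧ q)): ∅.
There is a path from q0 along which AG (r → AF (r ∧ q)) never holds.
q0 ∉ Sat(AF AG (r → AF (r ∧ q))).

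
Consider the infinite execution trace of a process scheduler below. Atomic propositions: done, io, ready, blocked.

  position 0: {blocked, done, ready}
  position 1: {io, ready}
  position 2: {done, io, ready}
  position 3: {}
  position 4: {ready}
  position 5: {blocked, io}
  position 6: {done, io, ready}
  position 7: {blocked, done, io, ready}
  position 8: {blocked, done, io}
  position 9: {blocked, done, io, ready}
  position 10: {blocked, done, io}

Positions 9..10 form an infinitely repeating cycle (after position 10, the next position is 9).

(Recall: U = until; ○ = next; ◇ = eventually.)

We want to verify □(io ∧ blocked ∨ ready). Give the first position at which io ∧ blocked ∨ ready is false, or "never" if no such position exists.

Check io ∧ blocked ∨ ready at each position in order: 0 ✓, 1 ✓, 2 ✓.
At position 3 the labels are {}, so io ∧ blocked ∨ ready is false there. This is the first violation.

3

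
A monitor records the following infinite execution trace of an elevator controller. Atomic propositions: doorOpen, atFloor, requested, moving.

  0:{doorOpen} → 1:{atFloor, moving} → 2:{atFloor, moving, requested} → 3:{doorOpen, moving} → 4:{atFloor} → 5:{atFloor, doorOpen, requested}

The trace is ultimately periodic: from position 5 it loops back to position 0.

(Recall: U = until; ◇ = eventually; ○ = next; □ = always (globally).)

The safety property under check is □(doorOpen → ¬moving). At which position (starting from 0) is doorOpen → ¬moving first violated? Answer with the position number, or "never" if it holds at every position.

3

Check doorOpen → ¬moving at each position in order: 0 ✓, 1 ✓, 2 ✓.
At position 3 the labels are {doorOpen, moving}, so doorOpen → ¬moving is false there. This is the first violation.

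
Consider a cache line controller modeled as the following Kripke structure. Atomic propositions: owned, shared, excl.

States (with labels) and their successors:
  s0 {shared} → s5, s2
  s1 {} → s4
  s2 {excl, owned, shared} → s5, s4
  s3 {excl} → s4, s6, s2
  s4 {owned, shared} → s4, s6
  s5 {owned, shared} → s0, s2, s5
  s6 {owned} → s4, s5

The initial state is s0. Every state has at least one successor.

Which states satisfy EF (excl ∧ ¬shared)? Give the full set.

States satisfying excl ∧ ¬shared: {s3}.
States satisfying EF (excl ∧ ¬shared): {s3}.

{s3}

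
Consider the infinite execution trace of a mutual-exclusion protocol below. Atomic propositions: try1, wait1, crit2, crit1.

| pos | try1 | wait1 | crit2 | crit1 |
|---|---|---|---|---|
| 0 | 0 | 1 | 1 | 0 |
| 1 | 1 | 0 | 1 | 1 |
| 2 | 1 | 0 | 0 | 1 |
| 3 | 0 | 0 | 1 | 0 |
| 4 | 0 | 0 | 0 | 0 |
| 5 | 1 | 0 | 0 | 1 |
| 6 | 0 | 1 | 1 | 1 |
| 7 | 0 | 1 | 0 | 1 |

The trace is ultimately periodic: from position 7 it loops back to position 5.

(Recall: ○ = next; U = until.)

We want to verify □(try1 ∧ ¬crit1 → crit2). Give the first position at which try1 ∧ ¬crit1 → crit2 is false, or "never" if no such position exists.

try1 ∧ ¬crit1 → crit2 holds at every position 0..7, and those are all the positions the trace ever visits, so the invariant □(try1 ∧ ¬crit1 → crit2) is never violated.

never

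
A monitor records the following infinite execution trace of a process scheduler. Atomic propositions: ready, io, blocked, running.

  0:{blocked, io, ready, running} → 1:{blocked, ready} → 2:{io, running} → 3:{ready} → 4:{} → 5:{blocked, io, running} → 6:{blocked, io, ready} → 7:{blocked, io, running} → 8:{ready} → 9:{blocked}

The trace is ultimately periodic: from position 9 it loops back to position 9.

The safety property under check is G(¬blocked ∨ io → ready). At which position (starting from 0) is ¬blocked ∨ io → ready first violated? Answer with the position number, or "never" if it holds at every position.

Check ¬blocked ∨ io → ready at each position in order: 0 ✓, 1 ✓.
At position 2 the labels are {io, running}, so ¬blocked ∨ io → ready is false there. This is the first violation.

2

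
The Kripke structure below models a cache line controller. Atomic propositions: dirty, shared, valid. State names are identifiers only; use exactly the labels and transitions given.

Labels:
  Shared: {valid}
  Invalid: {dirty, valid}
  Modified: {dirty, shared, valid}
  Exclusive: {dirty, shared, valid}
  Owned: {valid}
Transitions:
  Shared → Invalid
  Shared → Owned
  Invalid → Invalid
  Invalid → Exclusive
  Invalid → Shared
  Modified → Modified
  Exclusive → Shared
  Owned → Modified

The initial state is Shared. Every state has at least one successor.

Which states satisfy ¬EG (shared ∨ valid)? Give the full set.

none

States satisfying shared ∨ valid: {Shared, Invalid, Modified, Exclusive, Owned}.
States satisfying EG (shared ∨ valid): {Shared, Invalid, Modified, Exclusive, Owned}.
States satisfying ¬EG (shared ∨ valid): ∅.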